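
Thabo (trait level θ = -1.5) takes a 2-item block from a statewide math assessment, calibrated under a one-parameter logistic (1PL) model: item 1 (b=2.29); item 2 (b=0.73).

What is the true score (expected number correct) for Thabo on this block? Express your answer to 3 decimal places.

P(θ) = 1 / (1 + exp(−(θ − b)))
P_1 = 1/(1+e^{3.7900}) = 0.0221
P_2 = 1/(1+e^{2.2300}) = 0.0971
E[score] = 0.0221 + 0.0971 = 0.1192

0.119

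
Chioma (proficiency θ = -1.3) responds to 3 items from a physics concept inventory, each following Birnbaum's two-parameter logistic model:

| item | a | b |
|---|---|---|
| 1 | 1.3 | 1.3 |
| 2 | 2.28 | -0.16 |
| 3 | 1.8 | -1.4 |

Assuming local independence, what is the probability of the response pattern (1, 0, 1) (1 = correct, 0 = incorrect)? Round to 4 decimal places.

P(θ) = 1 / (1 + exp(−a(θ − b)))
P_1 = 1/(1+e^{3.3800}) = 0.0329
P_2 = 1/(1+e^{2.5992}) = 0.0692
P_3 = 1/(1+e^{-0.1800}) = 0.5449
L = P_1 × (1−P_2) × P_3 = 0.0329 × 0.9308 × 0.5449 = 0.01670

0.0167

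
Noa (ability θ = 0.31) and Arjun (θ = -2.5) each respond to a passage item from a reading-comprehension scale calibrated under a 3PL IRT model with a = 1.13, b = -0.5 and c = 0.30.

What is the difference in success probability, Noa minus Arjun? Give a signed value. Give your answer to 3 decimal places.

0.434

P(θ) = c + (1 − c) · 1 / (1 + exp(−a(θ − b)))
P(Noa) = 0.7999  [exponent 0.9153]
P(Arjun) = 0.3661  [exponent -2.2600]
Difference = 0.7999 − 0.3661 = 0.4337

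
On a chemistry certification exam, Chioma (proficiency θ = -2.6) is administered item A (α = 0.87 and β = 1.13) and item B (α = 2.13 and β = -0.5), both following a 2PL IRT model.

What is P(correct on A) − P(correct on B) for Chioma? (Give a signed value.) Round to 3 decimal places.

0.026

P(θ) = 1 / (1 + exp(−α(θ − β)))
P_A = 0.0375
P_B = 0.0113
P_A − P_B = 0.0262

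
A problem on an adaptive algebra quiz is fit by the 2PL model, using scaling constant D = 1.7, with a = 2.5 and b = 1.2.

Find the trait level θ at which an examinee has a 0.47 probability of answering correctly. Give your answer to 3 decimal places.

P(θ) = 1 / (1 + exp(−D·a(θ − b)))
logit = ln(0.4700/0.5300) = -0.1201
θ = b + logit/(1.7·a) = 1.2 + (-0.1201)/4.2500 = 1.1717

1.172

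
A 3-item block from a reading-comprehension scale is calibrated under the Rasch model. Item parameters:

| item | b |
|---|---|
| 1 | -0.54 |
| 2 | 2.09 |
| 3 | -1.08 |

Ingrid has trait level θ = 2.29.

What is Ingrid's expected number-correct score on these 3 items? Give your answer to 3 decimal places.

P(θ) = 1 / (1 + exp(−(θ − b)))
P_1 = 1/(1+e^{-2.8300}) = 0.9443
P_2 = 1/(1+e^{-0.2000}) = 0.5498
P_3 = 1/(1+e^{-3.3700}) = 0.9668
E[score] = 0.9443 + 0.5498 + 0.9668 = 2.4609

2.461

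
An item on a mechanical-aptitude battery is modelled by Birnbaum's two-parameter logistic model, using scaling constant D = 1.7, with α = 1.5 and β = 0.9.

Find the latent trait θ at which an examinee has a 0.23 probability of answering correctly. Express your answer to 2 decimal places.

P(θ) = 1 / (1 + exp(−D·α(θ − β)))
logit = ln(0.2300/0.7700) = -1.2083
θ = β + logit/(1.7·α) = 0.9 + (-1.2083)/2.5500 = 0.4262

0.43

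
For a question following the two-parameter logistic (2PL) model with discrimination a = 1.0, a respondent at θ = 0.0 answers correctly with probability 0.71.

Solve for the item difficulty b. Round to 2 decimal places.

-0.90

P(θ) = 1 / (1 + exp(−a(θ − b)))
logit(0.71) = ln(0.71/0.29) = 0.8954
b = θ − logit/(a) = 0.0 − 0.8954/1.0000 = -0.8954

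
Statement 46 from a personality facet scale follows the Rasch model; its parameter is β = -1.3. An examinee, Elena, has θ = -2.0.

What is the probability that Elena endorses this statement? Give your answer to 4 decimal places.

P(θ) = 1 / (1 + exp(−(θ − β)))
Exponent: (-2.0 − (-1.3)) = -0.7000
1/(1 + e^{0.7000}) = 0.3318
P = 0.3318

0.3318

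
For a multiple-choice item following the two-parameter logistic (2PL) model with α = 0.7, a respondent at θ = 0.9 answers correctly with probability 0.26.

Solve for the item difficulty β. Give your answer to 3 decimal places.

2.394

P(θ) = 1 / (1 + exp(−α(θ − β)))
logit(0.26) = ln(0.26/0.74) = -1.0460
β = θ − logit/(α) = 0.9 − (-1.0460)/0.7000 = 2.3942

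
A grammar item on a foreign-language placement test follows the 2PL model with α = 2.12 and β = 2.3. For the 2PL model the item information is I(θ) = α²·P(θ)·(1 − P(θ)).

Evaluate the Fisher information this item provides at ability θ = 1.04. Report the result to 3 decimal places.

P = 1/(1+e^{2.6712}) = 0.0647
P(1−P) = 0.0647 × 0.9353 = 0.0605
I = α² × P(1−P) = 2.12² × 0.0605 = 0.27195

0.272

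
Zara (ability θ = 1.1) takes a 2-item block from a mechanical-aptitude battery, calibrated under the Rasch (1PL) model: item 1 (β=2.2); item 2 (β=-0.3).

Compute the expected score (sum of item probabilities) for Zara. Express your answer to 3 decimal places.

P(θ) = 1 / (1 + exp(−(θ − β)))
P_1 = 1/(1+e^{1.1000}) = 0.2497
P_2 = 1/(1+e^{-1.4000}) = 0.8022
E[score] = 0.2497 + 0.8022 = 1.0519

1.052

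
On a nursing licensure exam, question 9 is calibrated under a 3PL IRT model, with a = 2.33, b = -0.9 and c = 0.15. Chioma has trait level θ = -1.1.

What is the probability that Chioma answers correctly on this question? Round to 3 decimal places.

0.478

P(θ) = c + (1 − c) · 1 / (1 + exp(−a(θ − b)))
Exponent: 2.33 × (-1.1 − (-0.9)) = -0.4660
1/(1 + e^{0.4660}) = 0.3856
P = 0.15 + 0.85 × 0.3856 = 0.4777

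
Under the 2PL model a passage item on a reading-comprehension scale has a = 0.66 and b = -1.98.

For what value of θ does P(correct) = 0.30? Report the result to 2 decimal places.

-3.26

P(θ) = 1 / (1 + exp(−a(θ − b)))
logit = ln(0.3000/0.7000) = -0.8473
θ = b + logit/(a) = -1.98 + (-0.8473)/0.6600 = -3.2638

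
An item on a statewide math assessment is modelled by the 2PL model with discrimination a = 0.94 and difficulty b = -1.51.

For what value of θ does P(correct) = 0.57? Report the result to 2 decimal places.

P(θ) = 1 / (1 + exp(−a(θ − b)))
logit = ln(0.5700/0.4300) = 0.2819
θ = b + logit/(a) = -1.51 + 0.2819/0.9400 = -1.2102

-1.21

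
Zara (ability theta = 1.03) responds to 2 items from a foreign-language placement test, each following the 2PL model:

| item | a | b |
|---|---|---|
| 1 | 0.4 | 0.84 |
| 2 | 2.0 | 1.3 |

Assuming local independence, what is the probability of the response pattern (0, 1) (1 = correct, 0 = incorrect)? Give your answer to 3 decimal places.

0.177

P(theta) = 1 / (1 + exp(−a(theta − b)))
P_1 = 1/(1+e^{-0.0760}) = 0.5190
P_2 = 1/(1+e^{0.5400}) = 0.3682
L = (1−P_1) × P_2 = 0.4810 × 0.3682 = 0.17710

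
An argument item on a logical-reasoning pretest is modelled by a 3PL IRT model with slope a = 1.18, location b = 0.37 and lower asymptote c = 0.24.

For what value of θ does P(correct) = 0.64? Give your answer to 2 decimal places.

0.46

P(θ) = c + (1 − c) · 1 / (1 + exp(−a(θ − b)))
Remove guessing floor: (0.64 − 0.24)/(1 − 0.24) = 0.5263
logit = ln(0.5263/0.4737) = 0.1054
θ = b + logit/(a) = 0.37 + 0.1054/1.1800 = 0.4593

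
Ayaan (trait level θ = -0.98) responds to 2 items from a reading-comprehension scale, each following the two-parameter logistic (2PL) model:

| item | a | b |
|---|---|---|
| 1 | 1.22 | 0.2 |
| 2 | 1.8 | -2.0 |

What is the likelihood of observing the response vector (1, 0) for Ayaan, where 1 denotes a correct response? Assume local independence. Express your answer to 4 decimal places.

0.0264

P(θ) = 1 / (1 + exp(−a(θ − b)))
P_1 = 1/(1+e^{1.4396}) = 0.1916
P_2 = 1/(1+e^{-1.8360}) = 0.8625
L = P_1 × (1−P_2) = 0.1916 × 0.1375 = 0.02635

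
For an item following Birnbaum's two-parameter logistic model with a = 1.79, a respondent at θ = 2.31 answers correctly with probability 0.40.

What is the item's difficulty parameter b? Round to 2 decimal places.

P(θ) = 1 / (1 + exp(−a(θ − b)))
logit(0.40) = ln(0.40/0.60) = -0.4055
b = θ − logit/(a) = 2.31 − (-0.4055)/1.7900 = 2.5365

2.54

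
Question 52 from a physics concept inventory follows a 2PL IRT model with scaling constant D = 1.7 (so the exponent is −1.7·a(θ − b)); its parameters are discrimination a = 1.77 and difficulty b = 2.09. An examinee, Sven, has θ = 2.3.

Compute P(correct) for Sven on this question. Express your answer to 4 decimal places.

P(θ) = 1 / (1 + exp(−D·a(θ − b)))
Exponent: 1.7 × 1.77 × (2.3 − 2.09) = 0.6319
1/(1 + e^{-0.6319}) = 0.6529
P = 0.6529

0.6529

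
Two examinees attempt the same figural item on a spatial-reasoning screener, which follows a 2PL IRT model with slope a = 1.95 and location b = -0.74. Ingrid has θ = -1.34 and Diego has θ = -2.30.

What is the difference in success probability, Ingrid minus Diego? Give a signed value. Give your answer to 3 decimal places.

0.191

P(θ) = 1 / (1 + exp(−a(θ − b)))
P(Ingrid) = 0.2369  [exponent -1.1700]
P(Diego) = 0.0456  [exponent -3.0420]
Difference = 0.2369 − 0.0456 = 0.1913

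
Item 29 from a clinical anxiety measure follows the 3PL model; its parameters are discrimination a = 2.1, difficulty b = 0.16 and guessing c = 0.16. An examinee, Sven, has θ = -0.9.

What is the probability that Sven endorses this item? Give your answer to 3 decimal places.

P(θ) = c + (1 − c) · 1 / (1 + exp(−a(θ − b)))
Exponent: 2.1 × (-0.9 − 0.16) = -2.2260
1/(1 + e^{2.2260}) = 0.0974
P = 0.16 + 0.84 × 0.0974 = 0.2418

0.242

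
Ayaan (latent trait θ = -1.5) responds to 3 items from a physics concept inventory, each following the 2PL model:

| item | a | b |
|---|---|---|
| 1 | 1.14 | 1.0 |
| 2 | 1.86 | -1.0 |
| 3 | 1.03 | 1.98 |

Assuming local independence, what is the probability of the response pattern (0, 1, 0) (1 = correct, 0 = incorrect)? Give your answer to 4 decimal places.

0.2602

P(θ) = 1 / (1 + exp(−a(θ − b)))
P_1 = 1/(1+e^{2.8500}) = 0.0547
P_2 = 1/(1+e^{0.9300}) = 0.2829
P_3 = 1/(1+e^{3.5844}) = 0.0270
L = (1−P_1) × P_2 × (1−P_3) = 0.9453 × 0.2829 × 0.9730 = 0.26023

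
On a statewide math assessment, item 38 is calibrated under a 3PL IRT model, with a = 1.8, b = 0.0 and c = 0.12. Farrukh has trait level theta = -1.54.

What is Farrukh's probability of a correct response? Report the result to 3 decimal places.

0.172

P(theta) = c + (1 − c) · 1 / (1 + exp(−a(theta − b)))
Exponent: 1.8 × (-1.54 − 0.0) = -2.7720
1/(1 + e^{2.7720}) = 0.0589
P = 0.12 + 0.88 × 0.0589 = 0.1718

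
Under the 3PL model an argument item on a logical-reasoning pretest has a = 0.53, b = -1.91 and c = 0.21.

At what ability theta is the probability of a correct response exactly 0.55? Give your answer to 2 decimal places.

P(theta) = c + (1 − c) · 1 / (1 + exp(−a(theta − b)))
Remove guessing floor: (0.55 − 0.21)/(1 − 0.21) = 0.4304
logit = ln(0.4304/0.5696) = -0.2803
theta = b + logit/(a) = -1.91 + (-0.2803)/0.5300 = -2.4389

-2.44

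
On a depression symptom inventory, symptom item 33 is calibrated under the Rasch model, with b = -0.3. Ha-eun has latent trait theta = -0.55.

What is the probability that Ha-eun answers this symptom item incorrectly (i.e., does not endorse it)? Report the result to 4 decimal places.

P(theta) = 1 / (1 + exp(−(theta − b)))
Exponent: (-0.55 − (-0.3)) = -0.2500
1/(1 + e^{0.2500}) = 0.4378
P = 0.4378
P(incorrect) = 1 − 0.4378 = 0.5622

0.5622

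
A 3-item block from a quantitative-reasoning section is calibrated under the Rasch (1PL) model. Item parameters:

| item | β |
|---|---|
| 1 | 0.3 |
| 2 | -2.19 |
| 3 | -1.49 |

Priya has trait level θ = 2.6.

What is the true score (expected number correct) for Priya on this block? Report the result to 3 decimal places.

2.884

P(θ) = 1 / (1 + exp(−(θ − β)))
P_1 = 1/(1+e^{-2.3000}) = 0.9089
P_2 = 1/(1+e^{-4.7900}) = 0.9918
P_3 = 1/(1+e^{-4.0900}) = 0.9835
E[score] = 0.9089 + 0.9918 + 0.9835 = 2.8842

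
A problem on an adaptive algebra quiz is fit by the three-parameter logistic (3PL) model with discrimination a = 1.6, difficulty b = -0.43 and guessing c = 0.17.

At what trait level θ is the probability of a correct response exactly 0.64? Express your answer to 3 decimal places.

P(θ) = c + (1 − c) · 1 / (1 + exp(−a(θ − b)))
Remove guessing floor: (0.64 − 0.17)/(1 − 0.17) = 0.5663
logit = ln(0.5663/0.4337) = 0.2666
θ = b + logit/(a) = -0.43 + 0.2666/1.6000 = -0.2634

-0.263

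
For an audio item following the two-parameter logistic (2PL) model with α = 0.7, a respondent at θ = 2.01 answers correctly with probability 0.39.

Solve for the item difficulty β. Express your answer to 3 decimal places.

2.649

P(θ) = 1 / (1 + exp(−α(θ − β)))
logit(0.39) = ln(0.39/0.61) = -0.4473
β = θ − logit/(α) = 2.01 − (-0.4473)/0.7000 = 2.6490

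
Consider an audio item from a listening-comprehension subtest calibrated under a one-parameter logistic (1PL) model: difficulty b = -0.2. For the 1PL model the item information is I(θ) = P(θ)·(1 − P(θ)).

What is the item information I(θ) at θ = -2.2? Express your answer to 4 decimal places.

0.1050

P = 1/(1+e^{2.0000}) = 0.1192
P(1−P) = 0.1192 × 0.8808 = 0.1050
I = P(1−P) = 0.10499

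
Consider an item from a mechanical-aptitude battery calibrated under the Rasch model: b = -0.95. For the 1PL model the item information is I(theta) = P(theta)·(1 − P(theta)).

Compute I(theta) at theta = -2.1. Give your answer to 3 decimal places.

P = 1/(1+e^{1.1500}) = 0.2405
P(1−P) = 0.2405 × 0.7595 = 0.1827
I = P(1−P) = 0.18265

0.183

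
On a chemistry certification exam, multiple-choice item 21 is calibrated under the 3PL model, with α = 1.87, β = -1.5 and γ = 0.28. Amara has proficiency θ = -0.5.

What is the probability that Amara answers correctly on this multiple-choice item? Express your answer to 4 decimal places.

0.9038

P(θ) = γ + (1 − γ) · 1 / (1 + exp(−α(θ − β)))
Exponent: 1.87 × (-0.5 − (-1.5)) = 1.8700
1/(1 + e^{-1.8700}) = 0.8665
P = 0.28 + 0.72 × 0.8665 = 0.9038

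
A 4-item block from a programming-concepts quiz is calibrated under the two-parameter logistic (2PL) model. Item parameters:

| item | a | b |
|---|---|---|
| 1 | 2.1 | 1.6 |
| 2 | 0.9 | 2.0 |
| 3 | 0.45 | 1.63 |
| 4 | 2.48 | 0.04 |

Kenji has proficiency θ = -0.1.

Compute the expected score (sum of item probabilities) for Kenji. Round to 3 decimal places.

P(θ) = 1 / (1 + exp(−a(θ − b)))
P_1 = 1/(1+e^{3.5700}) = 0.0274
P_2 = 1/(1+e^{1.8900}) = 0.1312
P_3 = 1/(1+e^{0.7785}) = 0.3146
P_4 = 1/(1+e^{0.3472}) = 0.4141
E[score] = 0.0274 + 0.1312 + 0.3146 + 0.4141 = 0.8873

0.887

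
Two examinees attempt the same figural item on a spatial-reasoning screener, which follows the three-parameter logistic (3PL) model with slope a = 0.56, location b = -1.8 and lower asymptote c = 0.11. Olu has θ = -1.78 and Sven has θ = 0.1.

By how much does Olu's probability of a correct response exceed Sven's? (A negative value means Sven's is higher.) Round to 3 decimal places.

-0.214

P(θ) = c + (1 − c) · 1 / (1 + exp(−a(θ − b)))
P(Olu) = 0.5575  [exponent 0.0112]
P(Sven) = 0.7717  [exponent 1.0640]
Difference = 0.5575 − 0.7717 = -0.2142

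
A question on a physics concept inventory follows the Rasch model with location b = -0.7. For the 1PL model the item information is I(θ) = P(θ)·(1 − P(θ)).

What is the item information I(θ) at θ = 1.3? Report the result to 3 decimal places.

0.105

P = 1/(1+e^{-2.0000}) = 0.8808
P(1−P) = 0.8808 × 0.1192 = 0.1050
I = P(1−P) = 0.10499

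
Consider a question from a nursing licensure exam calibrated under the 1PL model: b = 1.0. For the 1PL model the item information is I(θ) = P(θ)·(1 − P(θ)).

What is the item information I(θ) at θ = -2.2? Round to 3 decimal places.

0.038

P = 1/(1+e^{3.2000}) = 0.0392
P(1−P) = 0.0392 × 0.9608 = 0.0376
I = P(1−P) = 0.03763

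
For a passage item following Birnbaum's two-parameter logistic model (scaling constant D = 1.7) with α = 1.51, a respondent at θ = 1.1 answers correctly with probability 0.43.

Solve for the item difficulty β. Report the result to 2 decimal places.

1.21

P(θ) = 1 / (1 + exp(−D·α(θ − β)))
logit(0.43) = ln(0.43/0.57) = -0.2819
β = θ − logit/(1.7·α) = 1.1 − (-0.2819)/2.5670 = 1.2098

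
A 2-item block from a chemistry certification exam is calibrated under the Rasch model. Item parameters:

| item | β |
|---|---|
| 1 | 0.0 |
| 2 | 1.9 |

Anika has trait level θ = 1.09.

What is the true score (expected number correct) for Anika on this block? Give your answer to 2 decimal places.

P(θ) = 1 / (1 + exp(−(θ − β)))
P_1 = 1/(1+e^{-1.0900}) = 0.7484
P_2 = 1/(1+e^{0.8100}) = 0.3079
E[score] = 0.7484 + 0.3079 = 1.0563

1.06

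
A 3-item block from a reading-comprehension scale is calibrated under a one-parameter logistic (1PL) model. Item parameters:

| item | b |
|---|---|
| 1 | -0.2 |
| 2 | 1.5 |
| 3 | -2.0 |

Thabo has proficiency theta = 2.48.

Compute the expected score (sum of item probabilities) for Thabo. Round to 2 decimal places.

P(theta) = 1 / (1 + exp(−(theta − b)))
P_1 = 1/(1+e^{-2.6800}) = 0.9358
P_2 = 1/(1+e^{-0.9800}) = 0.7271
P_3 = 1/(1+e^{-4.4800}) = 0.9888
E[score] = 0.9358 + 0.7271 + 0.9888 = 2.6517

2.65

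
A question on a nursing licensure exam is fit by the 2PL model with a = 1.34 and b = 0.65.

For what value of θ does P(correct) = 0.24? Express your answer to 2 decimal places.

-0.21

P(θ) = 1 / (1 + exp(−a(θ − b)))
logit = ln(0.2400/0.7600) = -1.1527
θ = b + logit/(a) = 0.65 + (-1.1527)/1.3400 = -0.2102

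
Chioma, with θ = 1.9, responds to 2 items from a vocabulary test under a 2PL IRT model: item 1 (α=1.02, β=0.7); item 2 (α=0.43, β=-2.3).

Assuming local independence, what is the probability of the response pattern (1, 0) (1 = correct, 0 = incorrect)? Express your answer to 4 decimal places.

0.1091

P(θ) = 1 / (1 + exp(−α(θ − β)))
P_1 = 1/(1+e^{-1.2240}) = 0.7728
P_2 = 1/(1+e^{-1.8060}) = 0.8589
L = P_1 × (1−P_2) = 0.7728 × 0.1411 = 0.10905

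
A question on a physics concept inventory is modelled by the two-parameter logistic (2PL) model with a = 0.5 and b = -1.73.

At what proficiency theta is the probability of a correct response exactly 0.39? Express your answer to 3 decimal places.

P(theta) = 1 / (1 + exp(−a(theta − b)))
logit = ln(0.3900/0.6100) = -0.4473
theta = b + logit/(a) = -1.73 + (-0.4473)/0.5000 = -2.6246

-2.625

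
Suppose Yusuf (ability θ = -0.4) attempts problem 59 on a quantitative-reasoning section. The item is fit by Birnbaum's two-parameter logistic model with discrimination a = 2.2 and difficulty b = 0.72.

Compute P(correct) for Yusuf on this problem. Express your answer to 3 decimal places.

0.078

P(θ) = 1 / (1 + exp(−a(θ − b)))
Exponent: 2.2 × (-0.4 − 0.72) = -2.4640
1/(1 + e^{2.4640}) = 0.0784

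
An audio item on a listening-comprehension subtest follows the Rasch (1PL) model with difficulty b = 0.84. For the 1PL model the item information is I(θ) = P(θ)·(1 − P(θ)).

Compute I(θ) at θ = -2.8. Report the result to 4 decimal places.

P = 1/(1+e^{3.6400}) = 0.0256
P(1−P) = 0.0256 × 0.9744 = 0.0249
I = P(1−P) = 0.02493

0.0249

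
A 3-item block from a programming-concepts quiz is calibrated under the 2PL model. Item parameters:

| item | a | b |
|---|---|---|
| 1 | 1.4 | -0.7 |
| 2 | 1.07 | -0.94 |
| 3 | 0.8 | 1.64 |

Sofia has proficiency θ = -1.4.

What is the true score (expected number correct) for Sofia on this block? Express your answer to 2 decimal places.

P(θ) = 1 / (1 + exp(−a(θ − b)))
P_1 = 1/(1+e^{0.9800}) = 0.2729
P_2 = 1/(1+e^{0.4922}) = 0.3794
P_3 = 1/(1+e^{2.4320}) = 0.0808
E[score] = 0.2729 + 0.3794 + 0.0808 = 0.7330

0.73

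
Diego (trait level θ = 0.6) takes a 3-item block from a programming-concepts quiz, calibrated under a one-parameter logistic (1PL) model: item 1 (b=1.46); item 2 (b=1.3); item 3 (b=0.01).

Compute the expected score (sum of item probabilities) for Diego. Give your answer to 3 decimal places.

P(θ) = 1 / (1 + exp(−(θ − b)))
P_1 = 1/(1+e^{0.8600}) = 0.2973
P_2 = 1/(1+e^{0.7000}) = 0.3318
P_3 = 1/(1+e^{-0.5900}) = 0.6434
E[score] = 0.2973 + 0.3318 + 0.6434 = 1.2725

1.273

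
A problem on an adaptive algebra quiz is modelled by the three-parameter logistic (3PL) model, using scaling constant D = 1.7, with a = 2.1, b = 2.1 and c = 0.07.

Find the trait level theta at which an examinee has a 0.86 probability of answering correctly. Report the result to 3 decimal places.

P(theta) = c + (1 − c) · 1 / (1 + exp(−D·a(theta − b)))
Remove guessing floor: (0.86 − 0.07)/(1 − 0.07) = 0.8495
logit = ln(0.8495/0.1505) = 1.7304
theta = b + logit/(1.7·a) = 2.1 + 1.7304/3.5700 = 2.5847

2.585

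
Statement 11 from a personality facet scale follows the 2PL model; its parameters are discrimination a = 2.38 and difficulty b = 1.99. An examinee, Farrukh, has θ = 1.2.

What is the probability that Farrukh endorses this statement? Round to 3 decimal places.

0.132

P(θ) = 1 / (1 + exp(−a(θ − b)))
Exponent: 2.38 × (1.2 − 1.99) = -1.8802
1/(1 + e^{1.8802}) = 0.1324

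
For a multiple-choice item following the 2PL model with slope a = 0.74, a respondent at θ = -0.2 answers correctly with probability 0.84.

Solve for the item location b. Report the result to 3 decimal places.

P(θ) = 1 / (1 + exp(−a(θ − b)))
logit(0.84) = ln(0.84/0.16) = 1.6582
b = θ − logit/(a) = -0.2 − 1.6582/0.7400 = -2.4408

-2.441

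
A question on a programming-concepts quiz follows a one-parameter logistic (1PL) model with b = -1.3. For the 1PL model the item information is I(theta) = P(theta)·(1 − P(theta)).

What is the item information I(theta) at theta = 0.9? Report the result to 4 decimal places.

0.0898

P = 1/(1+e^{-2.2000}) = 0.9002
P(1−P) = 0.9002 × 0.0998 = 0.0898
I = P(1−P) = 0.08980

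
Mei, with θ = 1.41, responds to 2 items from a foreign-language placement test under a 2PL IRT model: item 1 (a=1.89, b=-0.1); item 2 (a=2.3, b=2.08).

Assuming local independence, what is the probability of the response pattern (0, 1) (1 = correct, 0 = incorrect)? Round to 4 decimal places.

0.0096

P(θ) = 1 / (1 + exp(−a(θ − b)))
P_1 = 1/(1+e^{-2.8539}) = 0.9455
P_2 = 1/(1+e^{1.5410}) = 0.1764
L = (1−P_1) × P_2 = 0.0545 × 0.1764 = 0.00961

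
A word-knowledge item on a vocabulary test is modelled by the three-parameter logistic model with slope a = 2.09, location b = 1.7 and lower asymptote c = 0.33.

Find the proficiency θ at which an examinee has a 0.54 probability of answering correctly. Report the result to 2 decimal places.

P(θ) = c + (1 − c) · 1 / (1 + exp(−a(θ − b)))
Remove guessing floor: (0.54 − 0.33)/(1 − 0.33) = 0.3134
logit = ln(0.3134/0.6866) = -0.7841
θ = b + logit/(a) = 1.7 + (-0.7841)/2.0900 = 1.3248

1.32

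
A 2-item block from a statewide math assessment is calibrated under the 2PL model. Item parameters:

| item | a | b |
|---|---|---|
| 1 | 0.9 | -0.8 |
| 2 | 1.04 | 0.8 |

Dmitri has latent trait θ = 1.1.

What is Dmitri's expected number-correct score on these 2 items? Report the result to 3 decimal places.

P(θ) = 1 / (1 + exp(−a(θ − b)))
P_1 = 1/(1+e^{-1.7100}) = 0.8468
P_2 = 1/(1+e^{-0.3120}) = 0.5774
E[score] = 0.8468 + 0.5774 = 1.4242

1.424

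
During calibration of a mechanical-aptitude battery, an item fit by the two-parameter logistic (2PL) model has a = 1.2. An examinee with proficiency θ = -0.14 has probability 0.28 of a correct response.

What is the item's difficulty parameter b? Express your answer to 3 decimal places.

0.647

P(θ) = 1 / (1 + exp(−a(θ − b)))
logit(0.28) = ln(0.28/0.72) = -0.9445
b = θ − logit/(a) = -0.14 − (-0.9445)/1.2000 = 0.6471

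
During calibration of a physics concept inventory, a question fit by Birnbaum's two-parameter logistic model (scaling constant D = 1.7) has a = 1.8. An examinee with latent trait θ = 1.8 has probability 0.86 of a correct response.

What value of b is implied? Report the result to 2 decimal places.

P(θ) = 1 / (1 + exp(−D·a(θ − b)))
logit(0.86) = ln(0.86/0.14) = 1.8153
b = θ − logit/(1.7·a) = 1.8 − 1.8153/3.0600 = 1.2068

1.21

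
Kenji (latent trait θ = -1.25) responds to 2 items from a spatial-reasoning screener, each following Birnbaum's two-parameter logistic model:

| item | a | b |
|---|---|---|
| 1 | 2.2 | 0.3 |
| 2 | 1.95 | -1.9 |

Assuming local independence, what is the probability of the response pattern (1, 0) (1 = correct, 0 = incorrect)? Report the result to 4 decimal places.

P(θ) = 1 / (1 + exp(−a(θ − b)))
P_1 = 1/(1+e^{3.4100}) = 0.0320
P_2 = 1/(1+e^{-1.2675}) = 0.7803
L = P_1 × (1−P_2) = 0.0320 × 0.2197 = 0.00703

0.0070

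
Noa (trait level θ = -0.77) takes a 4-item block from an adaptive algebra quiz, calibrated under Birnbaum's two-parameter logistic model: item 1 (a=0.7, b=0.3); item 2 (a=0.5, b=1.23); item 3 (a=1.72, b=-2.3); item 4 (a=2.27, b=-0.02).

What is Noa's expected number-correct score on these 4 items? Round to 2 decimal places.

1.68

P(θ) = 1 / (1 + exp(−a(θ − b)))
P_1 = 1/(1+e^{0.7490}) = 0.3210
P_2 = 1/(1+e^{1.0000}) = 0.2689
P_3 = 1/(1+e^{-2.6316}) = 0.9329
P_4 = 1/(1+e^{1.7025}) = 0.1541
E[score] = 0.3210 + 0.2689 + 0.9329 + 0.1541 = 1.6770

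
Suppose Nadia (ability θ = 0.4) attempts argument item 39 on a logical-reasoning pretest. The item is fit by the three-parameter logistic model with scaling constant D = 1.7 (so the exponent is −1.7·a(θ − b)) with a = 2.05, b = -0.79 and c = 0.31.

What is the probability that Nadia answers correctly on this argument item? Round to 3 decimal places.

0.989

P(θ) = c + (1 − c) · 1 / (1 + exp(−D·a(θ − b)))
Exponent: 1.7 × 2.05 × (0.4 − (-0.79)) = 4.1471
1/(1 + e^{-4.1471}) = 0.9844
P = 0.31 + 0.69 × 0.9844 = 0.9893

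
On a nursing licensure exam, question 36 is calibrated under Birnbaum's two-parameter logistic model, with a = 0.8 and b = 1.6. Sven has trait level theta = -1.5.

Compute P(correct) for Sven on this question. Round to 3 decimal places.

0.077

P(theta) = 1 / (1 + exp(−a(theta − b)))
Exponent: 0.8 × (-1.5 − 1.6) = -2.4800
1/(1 + e^{2.4800}) = 0.0773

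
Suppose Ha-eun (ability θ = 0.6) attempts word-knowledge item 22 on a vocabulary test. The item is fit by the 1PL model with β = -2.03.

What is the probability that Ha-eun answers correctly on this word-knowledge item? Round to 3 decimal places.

0.933

P(θ) = 1 / (1 + exp(−(θ − β)))
Exponent: (0.6 − (-2.03)) = 2.6300
1/(1 + e^{-2.6300}) = 0.9328
P = 0.9328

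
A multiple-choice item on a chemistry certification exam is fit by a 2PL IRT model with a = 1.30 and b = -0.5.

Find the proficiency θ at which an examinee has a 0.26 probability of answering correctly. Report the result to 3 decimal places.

-1.305

P(θ) = 1 / (1 + exp(−a(θ − b)))
logit = ln(0.2600/0.7400) = -1.0460
θ = b + logit/(a) = -0.5 + (-1.0460)/1.3000 = -1.3046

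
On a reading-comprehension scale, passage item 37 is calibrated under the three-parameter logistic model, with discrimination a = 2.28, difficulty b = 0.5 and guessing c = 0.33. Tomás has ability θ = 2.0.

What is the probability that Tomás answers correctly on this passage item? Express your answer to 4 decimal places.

0.9788

P(θ) = c + (1 − c) · 1 / (1 + exp(−a(θ − b)))
Exponent: 2.28 × (2.0 − 0.5) = 3.4200
1/(1 + e^{-3.4200}) = 0.9683
P = 0.33 + 0.67 × 0.9683 = 0.9788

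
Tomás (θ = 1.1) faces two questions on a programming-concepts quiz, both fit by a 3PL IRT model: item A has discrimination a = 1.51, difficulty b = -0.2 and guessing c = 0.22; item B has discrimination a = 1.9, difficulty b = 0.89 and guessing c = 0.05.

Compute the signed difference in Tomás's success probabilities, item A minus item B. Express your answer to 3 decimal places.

0.285

P(θ) = c + (1 − c) · 1 / (1 + exp(−a(θ − b)))
P_A = 0.9039
P_B = 0.6185
P_A − P_B = 0.2854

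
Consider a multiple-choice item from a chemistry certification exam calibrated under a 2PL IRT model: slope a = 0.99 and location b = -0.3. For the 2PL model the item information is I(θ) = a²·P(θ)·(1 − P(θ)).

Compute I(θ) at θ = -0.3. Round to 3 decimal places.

P = 1/(1+e^{0.0000}) = 0.5000
P(1−P) = 0.5000 × 0.5000 = 0.2500
I = a² × P(1−P) = 0.99² × 0.2500 = 0.24502

0.245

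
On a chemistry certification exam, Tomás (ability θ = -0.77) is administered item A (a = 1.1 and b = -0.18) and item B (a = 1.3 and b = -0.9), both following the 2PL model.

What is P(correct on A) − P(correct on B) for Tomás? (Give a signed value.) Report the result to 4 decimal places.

-0.1989

P(θ) = 1 / (1 + exp(−a(θ − b)))
P_A = 0.3432
P_B = 0.5421
P_A − P_B = -0.1989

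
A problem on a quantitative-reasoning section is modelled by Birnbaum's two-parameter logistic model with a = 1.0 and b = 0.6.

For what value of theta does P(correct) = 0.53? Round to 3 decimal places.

0.720

P(theta) = 1 / (1 + exp(−a(theta − b)))
logit = ln(0.5300/0.4700) = 0.1201
theta = b + logit/(a) = 0.6 + 0.1201/1.0000 = 0.7201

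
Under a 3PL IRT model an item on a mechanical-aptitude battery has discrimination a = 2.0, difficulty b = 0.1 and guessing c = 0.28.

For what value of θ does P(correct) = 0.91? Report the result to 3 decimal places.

1.073

P(θ) = c + (1 − c) · 1 / (1 + exp(−a(θ − b)))
Remove guessing floor: (0.91 − 0.28)/(1 − 0.28) = 0.8750
logit = ln(0.8750/0.1250) = 1.9459
θ = b + logit/(a) = 0.1 + 1.9459/2.0000 = 1.0730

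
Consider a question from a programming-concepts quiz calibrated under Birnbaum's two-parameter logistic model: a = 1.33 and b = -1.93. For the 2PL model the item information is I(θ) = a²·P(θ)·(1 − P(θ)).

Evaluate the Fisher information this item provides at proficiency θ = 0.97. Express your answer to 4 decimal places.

0.0358

P = 1/(1+e^{-3.8570}) = 0.9793
P(1−P) = 0.9793 × 0.0207 = 0.0203
I = a² × P(1−P) = 1.33² × 0.0203 = 0.03585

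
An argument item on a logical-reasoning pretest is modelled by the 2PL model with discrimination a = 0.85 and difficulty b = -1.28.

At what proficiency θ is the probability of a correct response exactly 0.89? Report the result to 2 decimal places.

P(θ) = 1 / (1 + exp(−a(θ − b)))
logit = ln(0.8900/0.1100) = 2.0907
θ = b + logit/(a) = -1.28 + 2.0907/0.8500 = 1.1797

1.18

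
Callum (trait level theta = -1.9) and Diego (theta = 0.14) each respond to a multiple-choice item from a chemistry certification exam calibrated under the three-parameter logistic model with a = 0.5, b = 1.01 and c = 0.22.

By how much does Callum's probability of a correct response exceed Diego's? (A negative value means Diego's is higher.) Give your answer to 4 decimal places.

P(theta) = c + (1 − c) · 1 / (1 + exp(−a(theta − b)))
P(Callum) = 0.3676  [exponent -1.4550]
P(Diego) = 0.5265  [exponent -0.4350]
Difference = 0.3676 − 0.5265 = -0.1589

-0.1589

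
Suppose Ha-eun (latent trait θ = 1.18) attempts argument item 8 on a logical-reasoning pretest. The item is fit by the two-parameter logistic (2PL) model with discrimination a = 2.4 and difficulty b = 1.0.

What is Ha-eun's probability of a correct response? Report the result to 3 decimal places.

P(θ) = 1 / (1 + exp(−a(θ − b)))
Exponent: 2.4 × (1.18 − 1.0) = 0.4320
1/(1 + e^{-0.4320}) = 0.6064

0.606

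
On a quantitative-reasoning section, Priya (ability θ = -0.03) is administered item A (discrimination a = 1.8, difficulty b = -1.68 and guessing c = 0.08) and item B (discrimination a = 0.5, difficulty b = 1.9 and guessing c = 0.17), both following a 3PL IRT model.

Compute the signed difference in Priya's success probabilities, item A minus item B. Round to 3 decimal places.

P(θ) = c + (1 − c) · 1 / (1 + exp(−a(θ − b)))
P_A = 0.9551
P_B = 0.3990
P_A − P_B = 0.5561

0.556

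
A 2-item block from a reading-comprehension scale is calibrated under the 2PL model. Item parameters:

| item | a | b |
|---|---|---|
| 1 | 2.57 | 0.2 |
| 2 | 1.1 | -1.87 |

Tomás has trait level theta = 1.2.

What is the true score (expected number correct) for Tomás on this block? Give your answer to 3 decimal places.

P(theta) = 1 / (1 + exp(−a(theta − b)))
P_1 = 1/(1+e^{-2.5700}) = 0.9289
P_2 = 1/(1+e^{-3.3770}) = 0.9670
E[score] = 0.9289 + 0.9670 = 1.8959

1.896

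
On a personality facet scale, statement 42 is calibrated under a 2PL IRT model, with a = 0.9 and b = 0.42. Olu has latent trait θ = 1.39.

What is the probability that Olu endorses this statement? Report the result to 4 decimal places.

P(θ) = 1 / (1 + exp(−a(θ − b)))
Exponent: 0.9 × (1.39 − 0.42) = 0.8730
1/(1 + e^{-0.8730}) = 0.7054

0.7054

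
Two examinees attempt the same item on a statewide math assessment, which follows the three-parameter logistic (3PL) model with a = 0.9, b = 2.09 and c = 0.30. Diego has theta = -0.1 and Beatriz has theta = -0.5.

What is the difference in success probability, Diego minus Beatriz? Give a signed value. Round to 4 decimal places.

P(theta) = c + (1 − c) · 1 / (1 + exp(−a(theta − b)))
P(Diego) = 0.3856  [exponent -1.9710]
P(Beatriz) = 0.3620  [exponent -2.3310]
Difference = 0.3856 − 0.3620 = 0.0236

0.0236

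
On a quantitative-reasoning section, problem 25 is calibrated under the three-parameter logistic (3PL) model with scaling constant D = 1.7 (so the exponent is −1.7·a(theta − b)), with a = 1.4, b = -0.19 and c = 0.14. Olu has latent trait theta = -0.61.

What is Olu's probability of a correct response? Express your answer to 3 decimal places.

0.371

P(theta) = c + (1 − c) · 1 / (1 + exp(−D·a(theta − b)))
Exponent: 1.7 × 1.4 × (-0.61 − (-0.19)) = -0.9996
1/(1 + e^{0.9996}) = 0.2690
P = 0.14 + 0.86 × 0.2690 = 0.3714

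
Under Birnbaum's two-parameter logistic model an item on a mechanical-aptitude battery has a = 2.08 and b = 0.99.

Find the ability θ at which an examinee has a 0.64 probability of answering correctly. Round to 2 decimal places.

P(θ) = 1 / (1 + exp(−a(θ − b)))
logit = ln(0.6400/0.3600) = 0.5754
θ = b + logit/(a) = 0.99 + 0.5754/2.0800 = 1.2666

1.27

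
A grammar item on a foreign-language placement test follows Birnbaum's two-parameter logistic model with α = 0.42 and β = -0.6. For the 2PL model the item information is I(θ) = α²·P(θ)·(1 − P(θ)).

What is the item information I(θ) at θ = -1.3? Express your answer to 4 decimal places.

0.0432

P = 1/(1+e^{0.2940}) = 0.4270
P(1−P) = 0.4270 × 0.5730 = 0.2447
I = α² × P(1−P) = 0.42² × 0.2447 = 0.04316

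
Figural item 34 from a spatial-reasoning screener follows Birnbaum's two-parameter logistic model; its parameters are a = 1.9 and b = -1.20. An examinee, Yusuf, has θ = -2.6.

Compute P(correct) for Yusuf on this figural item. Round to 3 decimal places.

0.065

P(θ) = 1 / (1 + exp(−a(θ − b)))
Exponent: 1.9 × (-2.6 − (-1.20)) = -2.6600
1/(1 + e^{2.6600}) = 0.0654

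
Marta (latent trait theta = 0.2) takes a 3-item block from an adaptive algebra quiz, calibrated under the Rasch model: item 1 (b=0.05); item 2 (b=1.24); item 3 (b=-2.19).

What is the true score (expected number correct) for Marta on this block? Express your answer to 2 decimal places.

1.71

P(theta) = 1 / (1 + exp(−(theta − b)))
P_1 = 1/(1+e^{-0.1500}) = 0.5374
P_2 = 1/(1+e^{1.0400}) = 0.2611
P_3 = 1/(1+e^{-2.3900}) = 0.9161
E[score] = 0.5374 + 0.2611 + 0.9161 = 1.7146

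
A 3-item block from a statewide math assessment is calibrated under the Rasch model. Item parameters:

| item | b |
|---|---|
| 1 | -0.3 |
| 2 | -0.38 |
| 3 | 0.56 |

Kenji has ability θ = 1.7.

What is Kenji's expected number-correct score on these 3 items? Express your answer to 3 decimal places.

2.527

P(θ) = 1 / (1 + exp(−(θ − b)))
P_1 = 1/(1+e^{-2.0000}) = 0.8808
P_2 = 1/(1+e^{-2.0800}) = 0.8889
P_3 = 1/(1+e^{-1.1400}) = 0.7577
E[score] = 0.8808 + 0.8889 + 0.7577 = 2.5274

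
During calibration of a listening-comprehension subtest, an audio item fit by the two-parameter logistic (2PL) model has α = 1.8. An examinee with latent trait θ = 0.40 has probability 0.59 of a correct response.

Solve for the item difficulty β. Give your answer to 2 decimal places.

0.20

P(θ) = 1 / (1 + exp(−α(θ − β)))
logit(0.59) = ln(0.59/0.41) = 0.3640
β = θ − logit/(α) = 0.40 − 0.3640/1.8000 = 0.1978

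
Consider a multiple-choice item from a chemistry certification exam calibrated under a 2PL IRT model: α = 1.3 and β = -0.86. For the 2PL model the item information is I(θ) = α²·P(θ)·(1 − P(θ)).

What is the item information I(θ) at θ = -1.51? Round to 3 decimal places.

P = 1/(1+e^{0.8450}) = 0.3005
P(1−P) = 0.3005 × 0.6995 = 0.2102
I = α² × P(1−P) = 1.3² × 0.2102 = 0.35523

0.355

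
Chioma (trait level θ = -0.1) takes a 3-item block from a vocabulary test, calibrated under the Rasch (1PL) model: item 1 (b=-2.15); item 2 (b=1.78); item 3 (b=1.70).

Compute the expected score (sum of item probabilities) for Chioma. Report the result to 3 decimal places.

P(θ) = 1 / (1 + exp(−(θ − b)))
P_1 = 1/(1+e^{-2.0500}) = 0.8859
P_2 = 1/(1+e^{1.8800}) = 0.1324
P_3 = 1/(1+e^{1.8000}) = 0.1419
E[score] = 0.8859 + 0.1324 + 0.1419 = 1.1602

1.160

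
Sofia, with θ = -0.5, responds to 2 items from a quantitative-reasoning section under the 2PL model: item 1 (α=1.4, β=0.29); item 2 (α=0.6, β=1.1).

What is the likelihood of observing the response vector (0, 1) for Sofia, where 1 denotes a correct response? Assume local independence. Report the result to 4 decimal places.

0.2080

P(θ) = 1 / (1 + exp(−α(θ − β)))
P_1 = 1/(1+e^{1.1060}) = 0.2486
P_2 = 1/(1+e^{0.9600}) = 0.2769
L = (1−P_1) × P_2 = 0.7514 × 0.2769 = 0.20804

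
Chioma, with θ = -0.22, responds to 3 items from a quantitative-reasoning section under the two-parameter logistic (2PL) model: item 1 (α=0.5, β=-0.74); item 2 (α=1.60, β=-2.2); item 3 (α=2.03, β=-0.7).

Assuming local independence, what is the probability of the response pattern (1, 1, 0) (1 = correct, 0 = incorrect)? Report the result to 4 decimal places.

0.1485

P(θ) = 1 / (1 + exp(−α(θ − β)))
P_1 = 1/(1+e^{-0.2600}) = 0.5646
P_2 = 1/(1+e^{-3.1680}) = 0.9596
P_3 = 1/(1+e^{-0.9744}) = 0.7260
L = P_1 × P_2 × (1−P_3) = 0.5646 × 0.9596 × 0.2740 = 0.14846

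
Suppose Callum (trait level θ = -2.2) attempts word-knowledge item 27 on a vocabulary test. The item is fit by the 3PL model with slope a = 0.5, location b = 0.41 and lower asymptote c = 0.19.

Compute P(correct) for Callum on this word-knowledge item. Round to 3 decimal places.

P(θ) = c + (1 − c) · 1 / (1 + exp(−a(θ − b)))
Exponent: 0.5 × (-2.2 − 0.41) = -1.3050
1/(1 + e^{1.3050}) = 0.2133
P = 0.19 + 0.81 × 0.2133 = 0.3628

0.363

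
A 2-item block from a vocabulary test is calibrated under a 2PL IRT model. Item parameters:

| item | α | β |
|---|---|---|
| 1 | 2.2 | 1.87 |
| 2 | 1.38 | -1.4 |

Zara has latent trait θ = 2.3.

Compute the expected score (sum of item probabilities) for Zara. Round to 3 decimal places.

1.714

P(θ) = 1 / (1 + exp(−α(θ − β)))
P_1 = 1/(1+e^{-0.9460}) = 0.7203
P_2 = 1/(1+e^{-5.1060}) = 0.9940
E[score] = 0.7203 + 0.9940 = 1.7143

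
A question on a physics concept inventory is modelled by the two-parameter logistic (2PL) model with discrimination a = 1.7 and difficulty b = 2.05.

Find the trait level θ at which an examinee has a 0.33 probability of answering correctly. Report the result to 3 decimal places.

1.633

P(θ) = 1 / (1 + exp(−a(θ − b)))
logit = ln(0.3300/0.6700) = -0.7082
θ = b + logit/(a) = 2.05 + (-0.7082)/1.7000 = 1.6334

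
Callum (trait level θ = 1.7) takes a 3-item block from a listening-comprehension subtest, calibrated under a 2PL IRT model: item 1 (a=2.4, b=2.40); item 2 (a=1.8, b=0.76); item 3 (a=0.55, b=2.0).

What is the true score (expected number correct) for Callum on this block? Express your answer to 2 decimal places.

P(θ) = 1 / (1 + exp(−a(θ − b)))
P_1 = 1/(1+e^{1.6800}) = 0.1571
P_2 = 1/(1+e^{-1.6920}) = 0.8445
P_3 = 1/(1+e^{0.1650}) = 0.4588
E[score] = 0.1571 + 0.8445 + 0.4588 = 1.4604

1.46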